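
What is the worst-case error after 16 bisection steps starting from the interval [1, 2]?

Bisection error bound: |error| ≤ (b-a)/2^n
|error| ≤ (2 - 1)/2^16 = 1/2^16
|error| ≤ 0.0000152588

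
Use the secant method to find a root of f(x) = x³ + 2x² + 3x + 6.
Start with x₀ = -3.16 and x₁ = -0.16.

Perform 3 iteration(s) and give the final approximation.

f(x) = x³ + 2x² + 3x + 6
x₀ = -3.16, x₁ = -0.16

Secant formula: x_{n+1} = x_n - f(x_n)(x_n - x_{n-1})/(f(x_n) - f(x_{n-1}))

Iteration 1:
  f(-3.160000) = -15.063296
  f(-0.160000) = 5.567104
  x_2 = -0.160000 - 5.567104×(-0.160000 - (-3.160000))/(5.567104 - (-15.063296))
       = -0.969549
Iteration 2:
  f(-0.160000) = 5.567104
  f(-0.969549) = 4.060004
  x_3 = -0.969549 - 4.060004×(-0.969549 - (-0.160000))/(4.060004 - 5.567104)
       = -3.150406
Iteration 3:
  f(-0.969549) = 4.060004
  f(-3.150406) = -14.869059
  x_4 = -3.150406 - (-14.869059)×(-3.150406 - (-0.969549))/(-14.869059 - 4.060004)
       = -1.437310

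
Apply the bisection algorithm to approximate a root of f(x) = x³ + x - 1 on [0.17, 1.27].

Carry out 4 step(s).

f(x) = x³ + x - 1
Initial interval: [0.17, 1.27]

Iteration 1:
  c_1 = (0.170000 + 1.270000)/2 = 0.720000
  f(c_1) = f(0.720000) = 0.093248
  f(a) × f(c) < 0, new interval: [0.170000, 0.720000]
Iteration 2:
  c_2 = (0.170000 + 0.720000)/2 = 0.445000
  f(c_2) = f(0.445000) = -0.466879
  f(a) × f(c) ≥ 0, new interval: [0.445000, 0.720000]
Iteration 3:
  c_3 = (0.445000 + 0.720000)/2 = 0.582500
  f(c_3) = f(0.582500) = -0.219854
  f(a) × f(c) ≥ 0, new interval: [0.582500, 0.720000]
Iteration 4:
  c_4 = (0.582500 + 0.720000)/2 = 0.651250
  f(c_4) = f(0.651250) = -0.072538
  f(a) × f(c) ≥ 0, new interval: [0.651250, 0.720000]

After 4 iteration(s), the approximation is c_4 = 0.651250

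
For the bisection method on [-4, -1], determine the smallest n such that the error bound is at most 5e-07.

We need (b-a)/2^n ≤ 5e-07
(-1 - (-4))/2^n ≤ 5e-07
3/2^n ≤ 5e-07
2^n ≥ 6000000
n ≥ log₂(6000000) = 22.52
n ≥ 23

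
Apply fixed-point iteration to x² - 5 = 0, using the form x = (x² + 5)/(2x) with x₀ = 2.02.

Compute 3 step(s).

Equation: x² - 5 = 0
Fixed-point form: x = (x² + 5)/(2x)
x₀ = 2.02

x_1 = g(2.020000) = 2.247624
x_2 = g(2.247624) = 2.236098
x_3 = g(2.236098) = 2.236068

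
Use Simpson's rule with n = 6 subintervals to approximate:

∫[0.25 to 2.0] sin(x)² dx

f(x) = sin(x)²
a = 0.25, b = 2.0, n = 6
h = (b - a)/n = 0.291667

Simpson's rule: (h/3)[f(x₀) + 4f(x₁) + 2f(x₂) + ... + f(xₙ)]

x_0 = 0.2500, f(x_0) = 0.061209, coefficient = 1
x_1 = 0.5417, f(x_1) = 0.265807, coefficient = 4
x_2 = 0.8333, f(x_2) = 0.547862, coefficient = 2
x_3 = 1.1250, f(x_3) = 0.814087, coefficient = 4
x_4 = 1.4167, f(x_4) = 0.976432, coefficient = 2
x_5 = 1.7083, f(x_5) = 0.981203, coefficient = 4
x_6 = 2.0000, f(x_6) = 0.826822, coefficient = 1

I ≈ (0.291667/3) × 12.181003 = 1.184264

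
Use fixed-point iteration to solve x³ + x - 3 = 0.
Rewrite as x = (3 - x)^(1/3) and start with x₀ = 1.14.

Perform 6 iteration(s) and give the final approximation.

Equation: x³ + x - 3 = 0
Fixed-point form: x = (3 - x)^(1/3)
x₀ = 1.14

x_1 = g(1.140000) = 1.229809
x_2 = g(1.229809) = 1.209688
x_3 = g(1.209688) = 1.214254
x_4 = g(1.214254) = 1.213221
x_5 = g(1.213221) = 1.213455
x_6 = g(1.213455) = 1.213402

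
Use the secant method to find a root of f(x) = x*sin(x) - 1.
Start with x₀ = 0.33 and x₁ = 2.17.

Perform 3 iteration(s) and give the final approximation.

f(x) = x*sin(x) - 1
x₀ = 0.33, x₁ = 2.17

Secant formula: x_{n+1} = x_n - f(x_n)(x_n - x_{n-1})/(f(x_n) - f(x_{n-1}))

Iteration 1:
  f(0.330000) = -0.893066
  f(2.170000) = 0.791953
  x_2 = 2.170000 - 0.791953×(2.170000 - 0.330000)/(0.791953 - (-0.893066))
       = 1.305206
Iteration 2:
  f(2.170000) = 0.791953
  f(1.305206) = 0.259443
  x_3 = 1.305206 - 0.259443×(1.305206 - 2.170000)/(0.259443 - 0.791953)
       = 0.883873
Iteration 3:
  f(1.305206) = 0.259443
  f(0.883873) = -0.316589
  x_4 = 0.883873 - (-0.316589)×(0.883873 - 1.305206)/(-0.316589 - 0.259443)
       = 1.115439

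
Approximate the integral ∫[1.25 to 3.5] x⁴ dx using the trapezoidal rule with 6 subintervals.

f(x) = x⁴
a = 1.25, b = 3.5, n = 6
h = (b - a)/n = 0.375000

Trapezoidal rule: (h/2)[f(x₀) + 2f(x₁) + 2f(x₂) + ... + f(xₙ)]

x_0 = 1.2500, f(x_0) = 2.441406, coefficient = 1
x_1 = 1.6250, f(x_1) = 6.972900, coefficient = 2
x_2 = 2.0000, f(x_2) = 16.000000, coefficient = 2
x_3 = 2.3750, f(x_3) = 31.816650, coefficient = 2
x_4 = 2.7500, f(x_4) = 57.191406, coefficient = 2
x_5 = 3.1250, f(x_5) = 95.367432, coefficient = 2
x_6 = 3.5000, f(x_6) = 150.062500, coefficient = 1

I ≈ (0.375000/2) × 567.200684 = 106.350128
Exact value: 104.433398
Error: 1.916730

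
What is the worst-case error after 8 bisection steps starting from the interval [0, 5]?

Bisection error bound: |error| ≤ (b-a)/2^n
|error| ≤ (5 - 0)/2^8 = 5/2^8
|error| ≤ 0.0195312500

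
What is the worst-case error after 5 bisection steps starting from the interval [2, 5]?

Bisection error bound: |error| ≤ (b-a)/2^n
|error| ≤ (5 - 2)/2^5 = 3/2^5
|error| ≤ 0.0937500000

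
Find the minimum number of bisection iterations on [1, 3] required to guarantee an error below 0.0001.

We need (b-a)/2^n ≤ 0.0001
(3 - 1)/2^n ≤ 0.0001
2/2^n ≤ 0.0001
2^n ≥ 20000
n ≥ log₂(20000) = 14.29
n ≥ 15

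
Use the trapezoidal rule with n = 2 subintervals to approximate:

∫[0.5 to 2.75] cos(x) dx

f(x) = cos(x)
a = 0.5, b = 2.75, n = 2
h = (b - a)/n = 1.125000

Trapezoidal rule: (h/2)[f(x₀) + 2f(x₁) + 2f(x₂) + ... + f(xₙ)]

x_0 = 0.5000, f(x_0) = 0.877583, coefficient = 1
x_1 = 1.6250, f(x_1) = -0.054177, coefficient = 2
x_2 = 2.7500, f(x_2) = -0.924302, coefficient = 1

I ≈ (1.125000/2) × -0.155074 = -0.087229
Exact value: -0.097765
Error: 0.010535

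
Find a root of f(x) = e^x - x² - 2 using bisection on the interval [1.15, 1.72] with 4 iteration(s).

f(x) = e^x - x² - 2
Initial interval: [1.15, 1.72]

Iteration 1:
  c_1 = (1.150000 + 1.720000)/2 = 1.435000
  f(c_1) = f(1.435000) = 0.140420
  f(a) × f(c) < 0, new interval: [1.150000, 1.435000]
Iteration 2:
  c_2 = (1.150000 + 1.435000)/2 = 1.292500
  f(c_2) = f(1.292500) = -0.028676
  f(a) × f(c) ≥ 0, new interval: [1.292500, 1.435000]
Iteration 3:
  c_3 = (1.292500 + 1.435000)/2 = 1.363750
  f(c_3) = f(1.363750) = 0.051017
  f(a) × f(c) < 0, new interval: [1.292500, 1.363750]
Iteration 4:
  c_4 = (1.292500 + 1.363750)/2 = 1.328125
  f(c_4) = f(1.328125) = 0.010045
  f(a) × f(c) < 0, new interval: [1.292500, 1.328125]

After 4 iteration(s), the approximation is c_4 = 1.328125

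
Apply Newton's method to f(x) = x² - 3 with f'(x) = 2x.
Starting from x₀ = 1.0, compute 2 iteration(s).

f(x) = x² - 3
f'(x) = 2x
x₀ = 1.0

Newton-Raphson formula: x_{n+1} = x_n - f(x_n)/f'(x_n)

Iteration 1:
  f(1.000000) = -2.000000
  f'(1.000000) = 2.000000
  x_1 = 1.000000 - (-2.000000)/2.000000 = 2.000000
Iteration 2:
  f(2.000000) = 1.000000
  f'(2.000000) = 4.000000
  x_2 = 2.000000 - 1.000000/4.000000 = 1.750000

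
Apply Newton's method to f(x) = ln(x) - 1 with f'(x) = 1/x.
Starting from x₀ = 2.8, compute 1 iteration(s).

f(x) = ln(x) - 1
f'(x) = 1/x
x₀ = 2.8

Newton-Raphson formula: x_{n+1} = x_n - f(x_n)/f'(x_n)

Iteration 1:
  f(2.800000) = 0.029619
  f'(2.800000) = 0.357143
  x_1 = 2.800000 - 0.029619/0.357143 = 2.717066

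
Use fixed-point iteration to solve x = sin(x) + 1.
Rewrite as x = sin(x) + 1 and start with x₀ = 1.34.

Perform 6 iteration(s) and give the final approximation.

Equation: x = sin(x) + 1
Fixed-point form: x = sin(x) + 1
x₀ = 1.34

x_1 = g(1.340000) = 1.973485
x_2 = g(1.973485) = 1.920011
x_3 = g(1.920011) = 1.939642
x_4 = g(1.939642) = 1.932744
x_5 = g(1.932744) = 1.935209
x_6 = g(1.935209) = 1.934333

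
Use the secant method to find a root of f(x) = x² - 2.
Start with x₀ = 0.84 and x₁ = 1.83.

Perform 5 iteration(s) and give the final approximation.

f(x) = x² - 2
x₀ = 0.84, x₁ = 1.83

Secant formula: x_{n+1} = x_n - f(x_n)(x_n - x_{n-1})/(f(x_n) - f(x_{n-1}))

Iteration 1:
  f(0.840000) = -1.294400
  f(1.830000) = 1.348900
  x_2 = 1.830000 - 1.348900×(1.830000 - 0.840000)/(1.348900 - (-1.294400))
       = 1.324794
Iteration 2:
  f(1.830000) = 1.348900
  f(1.324794) = -0.244921
  x_3 = 1.324794 - (-0.244921)×(1.324794 - 1.830000)/(-0.244921 - 1.348900)
       = 1.402429
Iteration 3:
  f(1.324794) = -0.244921
  f(1.402429) = -0.033194
  x_4 = 1.402429 - (-0.033194)×(1.402429 - 1.324794)/(-0.033194 - (-0.244921))
       = 1.414600
Iteration 4:
  f(1.402429) = -0.033194
  f(1.414600) = 0.001093
  x_5 = 1.414600 - 0.001093×(1.414600 - 1.402429)/(0.001093 - (-0.033194))
       = 1.414212
Iteration 5:
  f(1.414600) = 0.001093
  f(1.414212) = -0.000005
  x_6 = 1.414212 - (-0.000005)×(1.414212 - 1.414600)/(-0.000005 - 0.001093)
       = 1.414214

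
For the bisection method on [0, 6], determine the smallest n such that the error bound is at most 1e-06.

We need (b-a)/2^n ≤ 1e-06
(6 - 0)/2^n ≤ 1e-06
6/2^n ≤ 1e-06
2^n ≥ 6000000
n ≥ log₂(6000000) = 22.52
n ≥ 23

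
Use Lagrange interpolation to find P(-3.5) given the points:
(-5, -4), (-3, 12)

Lagrange interpolation formula:
P(x) = Σ yᵢ × Lᵢ(x)
where Lᵢ(x) = Π_{j≠i} (x - xⱼ)/(xᵢ - xⱼ)

L_0(-3.5) = (-3.5 - (-3))/(-5 - (-3)) = 0.250000
L_1(-3.5) = (-3.5 - (-5))/(-3 - (-5)) = 0.750000

P(-3.5) = (-4)×L_0(-3.5) + 12×L_1(-3.5)
P(-3.5) = 8.000000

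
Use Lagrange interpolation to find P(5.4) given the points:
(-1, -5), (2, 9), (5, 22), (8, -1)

Lagrange interpolation formula:
P(x) = Σ yᵢ × Lᵢ(x)
where Lᵢ(x) = Π_{j≠i} (x - xⱼ)/(xᵢ - xⱼ)

L_0(5.4) = (5.4 - 2)/(-1 - 2) × (5.4 - 5)/(-1 - 5) × (5.4 - 8)/(-1 - 8) = 0.021827
L_1(5.4) = (5.4 - (-1))/(2 - (-1)) × (5.4 - 5)/(2 - 5) × (5.4 - 8)/(2 - 8) = -0.123259
L_2(5.4) = (5.4 - (-1))/(5 - (-1)) × (5.4 - 2)/(5 - 2) × (5.4 - 8)/(5 - 8) = 1.047704
L_3(5.4) = (5.4 - (-1))/(8 - (-1)) × (5.4 - 2)/(8 - 2) × (5.4 - 5)/(8 - 5) = 0.053728

P(5.4) = (-5)×L_0(5.4) + 9×L_1(5.4) + 22×L_2(5.4) + (-1)×L_3(5.4)
P(5.4) = 21.777284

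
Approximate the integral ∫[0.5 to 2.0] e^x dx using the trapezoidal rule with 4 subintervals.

f(x) = e^x
a = 0.5, b = 2.0, n = 4
h = (b - a)/n = 0.375000

Trapezoidal rule: (h/2)[f(x₀) + 2f(x₁) + 2f(x₂) + ... + f(xₙ)]

x_0 = 0.5000, f(x_0) = 1.648721, coefficient = 1
x_1 = 0.8750, f(x_1) = 2.398875, coefficient = 2
x_2 = 1.2500, f(x_2) = 3.490343, coefficient = 2
x_3 = 1.6250, f(x_3) = 5.078419, coefficient = 2
x_4 = 2.0000, f(x_4) = 7.389056, coefficient = 1

I ≈ (0.375000/2) × 30.973052 = 5.807447
Exact value: 5.740335
Error: 0.067112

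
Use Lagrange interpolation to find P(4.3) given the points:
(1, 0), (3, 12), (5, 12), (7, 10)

Lagrange interpolation formula:
P(x) = Σ yᵢ × Lᵢ(x)
where Lᵢ(x) = Π_{j≠i} (x - xⱼ)/(xᵢ - xⱼ)

L_0(4.3) = (4.3 - 3)/(1 - 3) × (4.3 - 5)/(1 - 5) × (4.3 - 7)/(1 - 7) = -0.051188
L_1(4.3) = (4.3 - 1)/(3 - 1) × (4.3 - 5)/(3 - 5) × (4.3 - 7)/(3 - 7) = 0.389813
L_2(4.3) = (4.3 - 1)/(5 - 1) × (4.3 - 3)/(5 - 3) × (4.3 - 7)/(5 - 7) = 0.723937
L_3(4.3) = (4.3 - 1)/(7 - 1) × (4.3 - 3)/(7 - 3) × (4.3 - 5)/(7 - 5) = -0.062563

P(4.3) = 0×L_0(4.3) + 12×L_1(4.3) + 12×L_2(4.3) + 10×L_3(4.3)
P(4.3) = 12.739375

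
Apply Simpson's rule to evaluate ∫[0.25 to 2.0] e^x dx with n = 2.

f(x) = e^x
a = 0.25, b = 2.0, n = 2
h = (b - a)/n = 0.875000

Simpson's rule: (h/3)[f(x₀) + 4f(x₁) + 2f(x₂) + ... + f(xₙ)]

x_0 = 0.2500, f(x_0) = 1.284025, coefficient = 1
x_1 = 1.1250, f(x_1) = 3.080217, coefficient = 4
x_2 = 2.0000, f(x_2) = 7.389056, coefficient = 1

I ≈ (0.875000/3) × 20.993949 = 6.123235
Exact value: 6.105031
Error: 0.018204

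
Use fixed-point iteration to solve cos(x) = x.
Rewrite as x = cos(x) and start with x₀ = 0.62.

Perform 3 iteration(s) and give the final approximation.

Equation: cos(x) = x
Fixed-point form: x = cos(x)
x₀ = 0.62

x_1 = g(0.620000) = 0.813878
x_2 = g(0.813878) = 0.686684
x_3 = g(0.686684) = 0.773352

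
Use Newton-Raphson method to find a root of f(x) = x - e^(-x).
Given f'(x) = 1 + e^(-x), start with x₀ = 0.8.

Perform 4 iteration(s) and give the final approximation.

f(x) = x - e^(-x)
f'(x) = 1 + e^(-x)
x₀ = 0.8

Newton-Raphson formula: x_{n+1} = x_n - f(x_n)/f'(x_n)

Iteration 1:
  f(0.800000) = 0.350671
  f'(0.800000) = 1.449329
  x_1 = 0.800000 - 0.350671/1.449329 = 0.558046
Iteration 2:
  f(0.558046) = -0.014280
  f'(0.558046) = 1.572326
  x_2 = 0.558046 - (-0.014280)/1.572326 = 0.567128
Iteration 3:
  f(0.567128) = -0.000024
  f'(0.567128) = 1.567152
  x_3 = 0.567128 - (-0.000024)/1.567152 = 0.567143
Iteration 4:
  f(0.567143) = 0.000000
  f'(0.567143) = 1.567143
  x_4 = 0.567143 - 0.000000/1.567143 = 0.567143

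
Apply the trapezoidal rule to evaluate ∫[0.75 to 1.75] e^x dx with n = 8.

f(x) = e^x
a = 0.75, b = 1.75, n = 8
h = (b - a)/n = 0.125000

Trapezoidal rule: (h/2)[f(x₀) + 2f(x₁) + 2f(x₂) + ... + f(xₙ)]

x_0 = 0.7500, f(x_0) = 2.117000, coefficient = 1
x_1 = 0.8750, f(x_1) = 2.398875, coefficient = 2
x_2 = 1.0000, f(x_2) = 2.718282, coefficient = 2
x_3 = 1.1250, f(x_3) = 3.080217, coefficient = 2
x_4 = 1.2500, f(x_4) = 3.490343, coefficient = 2
x_5 = 1.3750, f(x_5) = 3.955077, coefficient = 2
x_6 = 1.5000, f(x_6) = 4.481689, coefficient = 2
x_7 = 1.6250, f(x_7) = 5.078419, coefficient = 2
x_8 = 1.7500, f(x_8) = 5.754603, coefficient = 1

I ≈ (0.125000/2) × 58.277406 = 3.642338
Exact value: 3.637603
Error: 0.004735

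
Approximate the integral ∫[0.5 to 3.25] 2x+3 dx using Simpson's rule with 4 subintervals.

f(x) = 2x+3
a = 0.5, b = 3.25, n = 4
h = (b - a)/n = 0.687500

Simpson's rule: (h/3)[f(x₀) + 4f(x₁) + 2f(x₂) + ... + f(xₙ)]

x_0 = 0.5000, f(x_0) = 4.000000, coefficient = 1
x_1 = 1.1875, f(x_1) = 5.375000, coefficient = 4
x_2 = 1.8750, f(x_2) = 6.750000, coefficient = 2
x_3 = 2.5625, f(x_3) = 8.125000, coefficient = 4
x_4 = 3.2500, f(x_4) = 9.500000, coefficient = 1

I ≈ (0.687500/3) × 81.000000 = 18.562500
Exact value: 18.562500
Error: 0.000000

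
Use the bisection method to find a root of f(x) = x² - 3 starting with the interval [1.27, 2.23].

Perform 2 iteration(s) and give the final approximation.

f(x) = x² - 3
Initial interval: [1.27, 2.23]

Iteration 1:
  c_1 = (1.270000 + 2.230000)/2 = 1.750000
  f(c_1) = f(1.750000) = 0.062500
  f(a) × f(c) < 0, new interval: [1.270000, 1.750000]
Iteration 2:
  c_2 = (1.270000 + 1.750000)/2 = 1.510000
  f(c_2) = f(1.510000) = -0.719900
  f(a) × f(c) ≥ 0, new interval: [1.510000, 1.750000]

After 2 iteration(s), the approximation is c_2 = 1.510000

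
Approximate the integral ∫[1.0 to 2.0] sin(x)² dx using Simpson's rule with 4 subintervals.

f(x) = sin(x)²
a = 1.0, b = 2.0, n = 4
h = (b - a)/n = 0.250000

Simpson's rule: (h/3)[f(x₀) + 4f(x₁) + 2f(x₂) + ... + f(xₙ)]

x_0 = 1.0000, f(x_0) = 0.708073, coefficient = 1
x_1 = 1.2500, f(x_1) = 0.900572, coefficient = 4
x_2 = 1.5000, f(x_2) = 0.994996, coefficient = 2
x_3 = 1.7500, f(x_3) = 0.968228, coefficient = 4
x_4 = 2.0000, f(x_4) = 0.826822, coefficient = 1

I ≈ (0.250000/3) × 11.000088 = 0.916674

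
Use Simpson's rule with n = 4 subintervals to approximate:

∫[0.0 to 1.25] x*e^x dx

f(x) = x*e^x
a = 0.0, b = 1.25, n = 4
h = (b - a)/n = 0.312500

Simpson's rule: (h/3)[f(x₀) + 4f(x₁) + 2f(x₂) + ... + f(xₙ)]

x_0 = 0.0000, f(x_0) = 0.000000, coefficient = 1
x_1 = 0.3125, f(x_1) = 0.427137, coefficient = 4
x_2 = 0.6250, f(x_2) = 1.167654, coefficient = 2
x_3 = 0.9375, f(x_3) = 2.393990, coefficient = 4
x_4 = 1.2500, f(x_4) = 4.362929, coefficient = 1

I ≈ (0.312500/3) × 17.982744 = 1.873203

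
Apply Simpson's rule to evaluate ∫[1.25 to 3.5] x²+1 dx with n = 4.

f(x) = x²+1
a = 1.25, b = 3.5, n = 4
h = (b - a)/n = 0.562500

Simpson's rule: (h/3)[f(x₀) + 4f(x₁) + 2f(x₂) + ... + f(xₙ)]

x_0 = 1.2500, f(x_0) = 2.562500, coefficient = 1
x_1 = 1.8125, f(x_1) = 4.285156, coefficient = 4
x_2 = 2.3750, f(x_2) = 6.640625, coefficient = 2
x_3 = 2.9375, f(x_3) = 9.628906, coefficient = 4
x_4 = 3.5000, f(x_4) = 13.250000, coefficient = 1

I ≈ (0.562500/3) × 84.750000 = 15.890625
Exact value: 15.890625
Error: 0.000000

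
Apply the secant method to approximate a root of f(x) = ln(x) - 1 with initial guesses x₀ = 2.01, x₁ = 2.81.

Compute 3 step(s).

f(x) = ln(x) - 1
x₀ = 2.01, x₁ = 2.81

Secant formula: x_{n+1} = x_n - f(x_n)(x_n - x_{n-1})/(f(x_n) - f(x_{n-1}))

Iteration 1:
  f(2.010000) = -0.301865
  f(2.810000) = 0.033184
  x_2 = 2.810000 - 0.033184×(2.810000 - 2.010000)/(0.033184 - (-0.301865))
       = 2.730765
Iteration 2:
  f(2.810000) = 0.033184
  f(2.730765) = 0.004582
  x_3 = 2.730765 - 0.004582×(2.730765 - 2.810000)/(0.004582 - 0.033184)
       = 2.718073
Iteration 3:
  f(2.730765) = 0.004582
  f(2.718073) = -0.000077
  x_4 = 2.718073 - (-0.000077)×(2.718073 - 2.730765)/(-0.000077 - 0.004582)
       = 2.718282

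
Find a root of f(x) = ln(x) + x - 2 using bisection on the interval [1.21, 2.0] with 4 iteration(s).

f(x) = ln(x) + x - 2
Initial interval: [1.21, 2.0]

Iteration 1:
  c_1 = (1.210000 + 2.000000)/2 = 1.605000
  f(c_1) = f(1.605000) = 0.078124
  f(a) × f(c) < 0, new interval: [1.210000, 1.605000]
Iteration 2:
  c_2 = (1.210000 + 1.605000)/2 = 1.407500
  f(c_2) = f(1.407500) = -0.250685
  f(a) × f(c) ≥ 0, new interval: [1.407500, 1.605000]
Iteration 3:
  c_3 = (1.407500 + 1.605000)/2 = 1.506250
  f(c_3) = f(1.506250) = -0.084127
  f(a) × f(c) ≥ 0, new interval: [1.506250, 1.605000]
Iteration 4:
  c_4 = (1.506250 + 1.605000)/2 = 1.555625
  f(c_4) = f(1.555625) = -0.002498
  f(a) × f(c) ≥ 0, new interval: [1.555625, 1.605000]

After 4 iteration(s), the approximation is c_4 = 1.555625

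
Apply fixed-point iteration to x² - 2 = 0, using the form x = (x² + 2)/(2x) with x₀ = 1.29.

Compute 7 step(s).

Equation: x² - 2 = 0
Fixed-point form: x = (x² + 2)/(2x)
x₀ = 1.29

x_1 = g(1.290000) = 1.420194
x_2 = g(1.420194) = 1.414226
x_3 = g(1.414226) = 1.414214
x_4 = g(1.414214) = 1.414214
x_5 = g(1.414214) = 1.414214
x_6 = g(1.414214) = 1.414214
x_7 = g(1.414214) = 1.414214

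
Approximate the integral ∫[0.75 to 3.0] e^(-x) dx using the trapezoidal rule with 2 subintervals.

f(x) = e^(-x)
a = 0.75, b = 3.0, n = 2
h = (b - a)/n = 1.125000

Trapezoidal rule: (h/2)[f(x₀) + 2f(x₁) + 2f(x₂) + ... + f(xₙ)]

x_0 = 0.7500, f(x_0) = 0.472367, coefficient = 1
x_1 = 1.8750, f(x_1) = 0.153355, coefficient = 2
x_2 = 3.0000, f(x_2) = 0.049787, coefficient = 1

I ≈ (1.125000/2) × 0.828864 = 0.466236
Exact value: 0.422579
Error: 0.043656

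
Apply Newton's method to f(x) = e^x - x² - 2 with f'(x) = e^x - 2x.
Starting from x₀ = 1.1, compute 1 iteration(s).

f(x) = e^x - x² - 2
f'(x) = e^x - 2x
x₀ = 1.1

Newton-Raphson formula: x_{n+1} = x_n - f(x_n)/f'(x_n)

Iteration 1:
  f(1.100000) = -0.205834
  f'(1.100000) = 0.804166
  x_1 = 1.100000 - (-0.205834)/0.804166 = 1.355960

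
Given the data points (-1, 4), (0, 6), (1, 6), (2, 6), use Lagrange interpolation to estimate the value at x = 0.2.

Lagrange interpolation formula:
P(x) = Σ yᵢ × Lᵢ(x)
where Lᵢ(x) = Π_{j≠i} (x - xⱼ)/(xᵢ - xⱼ)

L_0(0.2) = (0.2 - 0)/(-1 - 0) × (0.2 - 1)/(-1 - 1) × (0.2 - 2)/(-1 - 2) = -0.048000
L_1(0.2) = (0.2 - (-1))/(0 - (-1)) × (0.2 - 1)/(0 - 1) × (0.2 - 2)/(0 - 2) = 0.864000
L_2(0.2) = (0.2 - (-1))/(1 - (-1)) × (0.2 - 0)/(1 - 0) × (0.2 - 2)/(1 - 2) = 0.216000
L_3(0.2) = (0.2 - (-1))/(2 - (-1)) × (0.2 - 0)/(2 - 0) × (0.2 - 1)/(2 - 1) = -0.032000

P(0.2) = 4×L_0(0.2) + 6×L_1(0.2) + 6×L_2(0.2) + 6×L_3(0.2)
P(0.2) = 6.096000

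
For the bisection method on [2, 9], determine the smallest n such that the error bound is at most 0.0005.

We need (b-a)/2^n ≤ 0.0005
(9 - 2)/2^n ≤ 0.0005
7/2^n ≤ 0.0005
2^n ≥ 14000
n ≥ log₂(14000) = 13.77
n ≥ 14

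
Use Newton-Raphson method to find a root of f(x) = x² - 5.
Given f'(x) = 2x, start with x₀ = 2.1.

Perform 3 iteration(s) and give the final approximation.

f(x) = x² - 5
f'(x) = 2x
x₀ = 2.1

Newton-Raphson formula: x_{n+1} = x_n - f(x_n)/f'(x_n)

Iteration 1:
  f(2.100000) = -0.590000
  f'(2.100000) = 4.200000
  x_1 = 2.100000 - (-0.590000)/4.200000 = 2.240476
Iteration 2:
  f(2.240476) = 0.019734
  f'(2.240476) = 4.480952
  x_2 = 2.240476 - 0.019734/4.480952 = 2.236072
Iteration 3:
  f(2.236072) = 0.000019
  f'(2.236072) = 4.472145
  x_3 = 2.236072 - 0.000019/4.472145 = 2.236068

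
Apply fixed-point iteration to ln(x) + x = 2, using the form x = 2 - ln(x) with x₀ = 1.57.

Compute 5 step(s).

Equation: ln(x) + x = 2
Fixed-point form: x = 2 - ln(x)
x₀ = 1.57

x_1 = g(1.570000) = 1.548924
x_2 = g(1.548924) = 1.562439
x_3 = g(1.562439) = 1.553752
x_4 = g(1.553752) = 1.559327
x_5 = g(1.559327) = 1.555745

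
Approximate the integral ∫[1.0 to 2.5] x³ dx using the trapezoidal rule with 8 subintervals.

f(x) = x³
a = 1.0, b = 2.5, n = 8
h = (b - a)/n = 0.187500

Trapezoidal rule: (h/2)[f(x₀) + 2f(x₁) + 2f(x₂) + ... + f(xₙ)]

x_0 = 1.0000, f(x_0) = 1.000000, coefficient = 1
x_1 = 1.1875, f(x_1) = 1.674561, coefficient = 2
x_2 = 1.3750, f(x_2) = 2.599609, coefficient = 2
x_3 = 1.5625, f(x_3) = 3.814697, coefficient = 2
x_4 = 1.7500, f(x_4) = 5.359375, coefficient = 2
x_5 = 1.9375, f(x_5) = 7.273193, coefficient = 2
x_6 = 2.1250, f(x_6) = 9.595703, coefficient = 2
x_7 = 2.3125, f(x_7) = 12.366455, coefficient = 2
x_8 = 2.5000, f(x_8) = 15.625000, coefficient = 1

I ≈ (0.187500/2) × 101.992188 = 9.561768
Exact value: 9.515625
Error: 0.046143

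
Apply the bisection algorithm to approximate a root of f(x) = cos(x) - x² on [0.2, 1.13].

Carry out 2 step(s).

f(x) = cos(x) - x²
Initial interval: [0.2, 1.13]

Iteration 1:
  c_1 = (0.200000 + 1.130000)/2 = 0.665000
  f(c_1) = f(0.665000) = 0.344692
  f(a) × f(c) ≥ 0, new interval: [0.665000, 1.130000]
Iteration 2:
  c_2 = (0.665000 + 1.130000)/2 = 0.897500
  f(c_2) = f(0.897500) = -0.181940
  f(a) × f(c) < 0, new interval: [0.665000, 0.897500]

After 2 iteration(s), the approximation is c_2 = 0.897500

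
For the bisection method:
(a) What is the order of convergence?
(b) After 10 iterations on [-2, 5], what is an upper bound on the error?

(a) Bisection has linear (order 1) convergence; the error is halved each step.

(b) Error bound = (b-a)/2^n = (5 - (-2))/2^{10}
    = 7/2^{10}

(a) 1 (linear); (b) error ≤ 6.84e-03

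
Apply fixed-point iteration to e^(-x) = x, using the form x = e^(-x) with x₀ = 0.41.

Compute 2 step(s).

Equation: e^(-x) = x
Fixed-point form: x = e^(-x)
x₀ = 0.41

x_1 = g(0.410000) = 0.663650
x_2 = g(0.663650) = 0.514968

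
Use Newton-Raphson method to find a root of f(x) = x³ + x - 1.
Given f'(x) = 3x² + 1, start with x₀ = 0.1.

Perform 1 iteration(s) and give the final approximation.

f(x) = x³ + x - 1
f'(x) = 3x² + 1
x₀ = 0.1

Newton-Raphson formula: x_{n+1} = x_n - f(x_n)/f'(x_n)

Iteration 1:
  f(0.100000) = -0.899000
  f'(0.100000) = 1.030000
  x_1 = 0.100000 - (-0.899000)/1.030000 = 0.972816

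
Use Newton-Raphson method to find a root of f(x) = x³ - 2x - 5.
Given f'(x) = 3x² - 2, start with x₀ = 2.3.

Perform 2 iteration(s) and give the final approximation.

f(x) = x³ - 2x - 5
f'(x) = 3x² - 2
x₀ = 2.3

Newton-Raphson formula: x_{n+1} = x_n - f(x_n)/f'(x_n)

Iteration 1:
  f(2.300000) = 2.567000
  f'(2.300000) = 13.870000
  x_1 = 2.300000 - 2.567000/13.870000 = 2.114924
Iteration 2:
  f(2.114924) = 0.230006
  f'(2.114924) = 11.418714
  x_2 = 2.114924 - 0.230006/11.418714 = 2.094781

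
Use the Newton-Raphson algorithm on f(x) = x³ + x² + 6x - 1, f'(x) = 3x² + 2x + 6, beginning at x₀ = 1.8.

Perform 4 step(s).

f(x) = x³ + x² + 6x - 1
f'(x) = 3x² + 2x + 6
x₀ = 1.8

Newton-Raphson formula: x_{n+1} = x_n - f(x_n)/f'(x_n)

Iteration 1:
  f(1.800000) = 18.872000
  f'(1.800000) = 19.320000
  x_1 = 1.800000 - 18.872000/19.320000 = 0.823188
Iteration 2:
  f(0.823188) = 5.174594
  f'(0.823188) = 9.679294
  x_2 = 0.823188 - 5.174594/9.679294 = 0.288584
Iteration 3:
  f(0.288584) = 0.838818
  f'(0.288584) = 6.827010
  x_3 = 0.288584 - 0.838818/6.827010 = 0.165716
Iteration 4:
  f(0.165716) = 0.026311
  f'(0.165716) = 6.413819
  x_4 = 0.165716 - 0.026311/6.413819 = 0.161614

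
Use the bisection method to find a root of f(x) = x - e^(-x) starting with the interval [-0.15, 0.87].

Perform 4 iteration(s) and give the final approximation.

f(x) = x - e^(-x)
Initial interval: [-0.15, 0.87]

Iteration 1:
  c_1 = (-0.150000 + 0.870000)/2 = 0.360000
  f(c_1) = f(0.360000) = -0.337676
  f(a) × f(c) ≥ 0, new interval: [0.360000, 0.870000]
Iteration 2:
  c_2 = (0.360000 + 0.870000)/2 = 0.615000
  f(c_2) = f(0.615000) = 0.074359
  f(a) × f(c) < 0, new interval: [0.360000, 0.615000]
Iteration 3:
  c_3 = (0.360000 + 0.615000)/2 = 0.487500
  f(c_3) = f(0.487500) = -0.126660
  f(a) × f(c) ≥ 0, new interval: [0.487500, 0.615000]
Iteration 4:
  c_4 = (0.487500 + 0.615000)/2 = 0.551250
  f(c_4) = f(0.551250) = -0.024979
  f(a) × f(c) ≥ 0, new interval: [0.551250, 0.615000]

After 4 iteration(s), the approximation is c_4 = 0.551250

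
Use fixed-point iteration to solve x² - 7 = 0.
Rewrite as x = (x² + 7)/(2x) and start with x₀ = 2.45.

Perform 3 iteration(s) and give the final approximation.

Equation: x² - 7 = 0
Fixed-point form: x = (x² + 7)/(2x)
x₀ = 2.45

x_1 = g(2.450000) = 2.653571
x_2 = g(2.653571) = 2.645763
x_3 = g(2.645763) = 2.645751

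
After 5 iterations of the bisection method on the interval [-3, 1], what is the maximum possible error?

Bisection error bound: |error| ≤ (b-a)/2^n
|error| ≤ (1 - (-3))/2^5 = 4/2^5
|error| ≤ 0.1250000000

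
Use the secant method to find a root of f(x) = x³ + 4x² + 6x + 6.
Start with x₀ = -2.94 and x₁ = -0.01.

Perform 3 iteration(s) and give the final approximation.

f(x) = x³ + 4x² + 6x + 6
x₀ = -2.94, x₁ = -0.01

Secant formula: x_{n+1} = x_n - f(x_n)(x_n - x_{n-1})/(f(x_n) - f(x_{n-1}))

Iteration 1:
  f(-2.940000) = -2.477784
  f(-0.010000) = 5.940399
  x_2 = -0.010000 - 5.940399×(-0.010000 - (-2.940000))/(5.940399 - (-2.477784))
       = -2.077592
Iteration 2:
  f(-0.010000) = 5.940399
  f(-2.077592) = 1.832307
  x_3 = -2.077592 - 1.832307×(-2.077592 - (-0.010000))/(1.832307 - 5.940399)
       = -2.999788
Iteration 3:
  f(-2.077592) = 1.832307
  f(-2.999788) = -2.998091
  x_4 = -2.999788 - (-2.998091)×(-2.999788 - (-2.077592))/(-2.998091 - 1.832307)
       = -2.427407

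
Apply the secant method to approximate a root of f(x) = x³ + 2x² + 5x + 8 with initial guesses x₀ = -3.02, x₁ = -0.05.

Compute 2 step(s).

f(x) = x³ + 2x² + 5x + 8
x₀ = -3.02, x₁ = -0.05

Secant formula: x_{n+1} = x_n - f(x_n)(x_n - x_{n-1})/(f(x_n) - f(x_{n-1}))

Iteration 1:
  f(-3.020000) = -16.402808
  f(-0.050000) = 7.754875
  x_2 = -0.050000 - 7.754875×(-0.050000 - (-3.020000))/(7.754875 - (-16.402808))
       = -1.003402
Iteration 2:
  f(-0.050000) = 7.754875
  f(-1.003402) = 3.986381
  x_3 = -1.003402 - 3.986381×(-1.003402 - (-0.050000))/(3.986381 - 7.754875)
       = -2.011928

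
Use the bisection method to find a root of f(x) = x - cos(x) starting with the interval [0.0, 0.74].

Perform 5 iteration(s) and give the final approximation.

f(x) = x - cos(x)
Initial interval: [0.0, 0.74]

Iteration 1:
  c_1 = (0.000000 + 0.740000)/2 = 0.370000
  f(c_1) = f(0.370000) = -0.562327
  f(a) × f(c) ≥ 0, new interval: [0.370000, 0.740000]
Iteration 2:
  c_2 = (0.370000 + 0.740000)/2 = 0.555000
  f(c_2) = f(0.555000) = -0.294900
  f(a) × f(c) ≥ 0, new interval: [0.555000, 0.740000]
Iteration 3:
  c_3 = (0.555000 + 0.740000)/2 = 0.647500
  f(c_3) = f(0.647500) = -0.150094
  f(a) × f(c) ≥ 0, new interval: [0.647500, 0.740000]
Iteration 4:
  c_4 = (0.647500 + 0.740000)/2 = 0.693750
  f(c_4) = f(0.693750) = -0.075104
  f(a) × f(c) ≥ 0, new interval: [0.693750, 0.740000]
Iteration 5:
  c_5 = (0.693750 + 0.740000)/2 = 0.716875
  f(c_5) = f(0.716875) = -0.036988
  f(a) × f(c) ≥ 0, new interval: [0.716875, 0.740000]

After 5 iteration(s), the approximation is c_5 = 0.716875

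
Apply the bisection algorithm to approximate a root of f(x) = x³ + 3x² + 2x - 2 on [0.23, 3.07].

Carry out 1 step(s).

f(x) = x³ + 3x² + 2x - 2
Initial interval: [0.23, 3.07]

Iteration 1:
  c_1 = (0.230000 + 3.070000)/2 = 1.650000
  f(c_1) = f(1.650000) = 13.959625
  f(a) × f(c) < 0, new interval: [0.230000, 1.650000]

After 1 iteration(s), the approximation is c_1 = 1.650000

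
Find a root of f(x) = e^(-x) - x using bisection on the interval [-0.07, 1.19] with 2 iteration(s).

f(x) = e^(-x) - x
Initial interval: [-0.07, 1.19]

Iteration 1:
  c_1 = (-0.070000 + 1.190000)/2 = 0.560000
  f(c_1) = f(0.560000) = 0.011209
  f(a) × f(c) ≥ 0, new interval: [0.560000, 1.190000]
Iteration 2:
  c_2 = (0.560000 + 1.190000)/2 = 0.875000
  f(c_2) = f(0.875000) = -0.458138
  f(a) × f(c) < 0, new interval: [0.560000, 0.875000]

After 2 iteration(s), the approximation is c_2 = 0.875000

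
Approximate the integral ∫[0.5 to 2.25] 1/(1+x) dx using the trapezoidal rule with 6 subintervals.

f(x) = 1/(1+x)
a = 0.5, b = 2.25, n = 6
h = (b - a)/n = 0.291667

Trapezoidal rule: (h/2)[f(x₀) + 2f(x₁) + 2f(x₂) + ... + f(xₙ)]

x_0 = 0.5000, f(x_0) = 0.666667, coefficient = 1
x_1 = 0.7917, f(x_1) = 0.558140, coefficient = 2
x_2 = 1.0833, f(x_2) = 0.480000, coefficient = 2
x_3 = 1.3750, f(x_3) = 0.421053, coefficient = 2
x_4 = 1.6667, f(x_4) = 0.375000, coefficient = 2
x_5 = 1.9583, f(x_5) = 0.338028, coefficient = 2
x_6 = 2.2500, f(x_6) = 0.307692, coefficient = 1

I ≈ (0.291667/2) × 5.318800 = 0.775658
Exact value: 0.773190
Error: 0.002468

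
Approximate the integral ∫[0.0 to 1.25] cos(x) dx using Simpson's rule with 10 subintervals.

f(x) = cos(x)
a = 0.0, b = 1.25, n = 10
h = (b - a)/n = 0.125000

Simpson's rule: (h/3)[f(x₀) + 4f(x₁) + 2f(x₂) + ... + f(xₙ)]

x_0 = 0.0000, f(x_0) = 1.000000, coefficient = 1
x_1 = 0.1250, f(x_1) = 0.992198, coefficient = 4
x_2 = 0.2500, f(x_2) = 0.968912, coefficient = 2
x_3 = 0.3750, f(x_3) = 0.930508, coefficient = 4
x_4 = 0.5000, f(x_4) = 0.877583, coefficient = 2
x_5 = 0.6250, f(x_5) = 0.810963, coefficient = 4
x_6 = 0.7500, f(x_6) = 0.731689, coefficient = 2
x_7 = 0.8750, f(x_7) = 0.640997, coefficient = 4
x_8 = 1.0000, f(x_8) = 0.540302, coefficient = 2
x_9 = 1.1250, f(x_9) = 0.431177, coefficient = 4
x_10 = 1.2500, f(x_10) = 0.315322, coefficient = 1

I ≈ (0.125000/3) × 22.775662 = 0.948986
Exact value: 0.948985
Error: 0.000001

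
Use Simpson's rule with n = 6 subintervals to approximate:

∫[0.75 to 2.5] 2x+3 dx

f(x) = 2x+3
a = 0.75, b = 2.5, n = 6
h = (b - a)/n = 0.291667

Simpson's rule: (h/3)[f(x₀) + 4f(x₁) + 2f(x₂) + ... + f(xₙ)]

x_0 = 0.7500, f(x_0) = 4.500000, coefficient = 1
x_1 = 1.0417, f(x_1) = 5.083333, coefficient = 4
x_2 = 1.3333, f(x_2) = 5.666667, coefficient = 2
x_3 = 1.6250, f(x_3) = 6.250000, coefficient = 4
x_4 = 1.9167, f(x_4) = 6.833333, coefficient = 2
x_5 = 2.2083, f(x_5) = 7.416667, coefficient = 4
x_6 = 2.5000, f(x_6) = 8.000000, coefficient = 1

I ≈ (0.291667/3) × 112.500000 = 10.937500
Exact value: 10.937500
Error: 0.000000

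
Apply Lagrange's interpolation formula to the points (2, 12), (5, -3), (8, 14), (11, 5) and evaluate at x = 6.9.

Lagrange interpolation formula:
P(x) = Σ yᵢ × Lᵢ(x)
where Lᵢ(x) = Π_{j≠i} (x - xⱼ)/(xᵢ - xⱼ)

L_0(6.9) = (6.9 - 5)/(2 - 5) × (6.9 - 8)/(2 - 8) × (6.9 - 11)/(2 - 11) = -0.052895
L_1(6.9) = (6.9 - 2)/(5 - 2) × (6.9 - 8)/(5 - 8) × (6.9 - 11)/(5 - 11) = 0.409241
L_2(6.9) = (6.9 - 2)/(8 - 2) × (6.9 - 5)/(8 - 5) × (6.9 - 11)/(8 - 11) = 0.706870
L_3(6.9) = (6.9 - 2)/(11 - 2) × (6.9 - 5)/(11 - 5) × (6.9 - 8)/(11 - 8) = -0.063216

P(6.9) = 12×L_0(6.9) + (-3)×L_1(6.9) + 14×L_2(6.9) + 5×L_3(6.9)
P(6.9) = 7.717642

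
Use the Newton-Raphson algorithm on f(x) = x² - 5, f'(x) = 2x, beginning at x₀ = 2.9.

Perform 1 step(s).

f(x) = x² - 5
f'(x) = 2x
x₀ = 2.9

Newton-Raphson formula: x_{n+1} = x_n - f(x_n)/f'(x_n)

Iteration 1:
  f(2.900000) = 3.410000
  f'(2.900000) = 5.800000
  x_1 = 2.900000 - 3.410000/5.800000 = 2.312069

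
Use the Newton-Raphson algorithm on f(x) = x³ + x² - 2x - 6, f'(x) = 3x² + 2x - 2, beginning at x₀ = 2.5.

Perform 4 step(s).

f(x) = x³ + x² - 2x - 6
f'(x) = 3x² + 2x - 2
x₀ = 2.5

Newton-Raphson formula: x_{n+1} = x_n - f(x_n)/f'(x_n)

Iteration 1:
  f(2.500000) = 10.875000
  f'(2.500000) = 21.750000
  x_1 = 2.500000 - 10.875000/21.750000 = 2.000000
Iteration 2:
  f(2.000000) = 2.000000
  f'(2.000000) = 14.000000
  x_2 = 2.000000 - 2.000000/14.000000 = 1.857143
Iteration 3:
  f(1.857143) = 0.139942
  f'(1.857143) = 12.061224
  x_3 = 1.857143 - 0.139942/12.061224 = 1.845540
Iteration 4:
  f(1.845540) = 0.000883
  f'(1.845540) = 11.909137
  x_4 = 1.845540 - 0.000883/11.909137 = 1.845466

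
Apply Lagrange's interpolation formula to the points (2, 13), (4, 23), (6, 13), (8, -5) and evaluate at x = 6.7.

Lagrange interpolation formula:
P(x) = Σ yᵢ × Lᵢ(x)
where Lᵢ(x) = Π_{j≠i} (x - xⱼ)/(xᵢ - xⱼ)

L_0(6.7) = (6.7 - 4)/(2 - 4) × (6.7 - 6)/(2 - 6) × (6.7 - 8)/(2 - 8) = 0.051188
L_1(6.7) = (6.7 - 2)/(4 - 2) × (6.7 - 6)/(4 - 6) × (6.7 - 8)/(4 - 8) = -0.267313
L_2(6.7) = (6.7 - 2)/(6 - 2) × (6.7 - 4)/(6 - 4) × (6.7 - 8)/(6 - 8) = 1.031062
L_3(6.7) = (6.7 - 2)/(8 - 2) × (6.7 - 4)/(8 - 4) × (6.7 - 6)/(8 - 6) = 0.185063

P(6.7) = 13×L_0(6.7) + 23×L_1(6.7) + 13×L_2(6.7) + (-5)×L_3(6.7)
P(6.7) = 6.995750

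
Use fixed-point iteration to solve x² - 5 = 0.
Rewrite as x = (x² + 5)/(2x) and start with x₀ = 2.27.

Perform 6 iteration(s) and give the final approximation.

Equation: x² - 5 = 0
Fixed-point form: x = (x² + 5)/(2x)
x₀ = 2.27

x_1 = g(2.270000) = 2.236322
x_2 = g(2.236322) = 2.236068
x_3 = g(2.236068) = 2.236068
x_4 = g(2.236068) = 2.236068
x_5 = g(2.236068) = 2.236068
x_6 = g(2.236068) = 2.236068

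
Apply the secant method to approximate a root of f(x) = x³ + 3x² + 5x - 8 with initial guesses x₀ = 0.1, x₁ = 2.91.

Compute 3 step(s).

f(x) = x³ + 3x² + 5x - 8
x₀ = 0.1, x₁ = 2.91

Secant formula: x_{n+1} = x_n - f(x_n)(x_n - x_{n-1})/(f(x_n) - f(x_{n-1}))

Iteration 1:
  f(0.100000) = -7.469000
  f(2.910000) = 56.596471
  x_2 = 2.910000 - 56.596471×(2.910000 - 0.100000)/(56.596471 - (-7.469000))
       = 0.427601
Iteration 2:
  f(2.910000) = 56.596471
  f(0.427601) = -5.235286
  x_3 = 0.427601 - (-5.235286)×(0.427601 - 2.910000)/(-5.235286 - 56.596471)
       = 0.637785
Iteration 3:
  f(0.427601) = -5.235286
  f(0.637785) = -3.331334
  x_4 = 0.637785 - (-3.331334)×(0.637785 - 0.427601)/(-3.331334 - (-5.235286))
       = 1.005543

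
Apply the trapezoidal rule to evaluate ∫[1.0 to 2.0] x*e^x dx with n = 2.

f(x) = x*e^x
a = 1.0, b = 2.0, n = 2
h = (b - a)/n = 0.500000

Trapezoidal rule: (h/2)[f(x₀) + 2f(x₁) + 2f(x₂) + ... + f(xₙ)]

x_0 = 1.0000, f(x_0) = 2.718282, coefficient = 1
x_1 = 1.5000, f(x_1) = 6.722534, coefficient = 2
x_2 = 2.0000, f(x_2) = 14.778112, coefficient = 1

I ≈ (0.500000/2) × 30.941461 = 7.735365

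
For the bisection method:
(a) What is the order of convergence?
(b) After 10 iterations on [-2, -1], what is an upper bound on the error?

(a) Bisection has linear (order 1) convergence; the error is halved each step.

(b) Error bound = (b-a)/2^n = (-1 - (-2))/2^{10}
    = 1/2^{10}

(a) 1 (linear); (b) error ≤ 9.77e-04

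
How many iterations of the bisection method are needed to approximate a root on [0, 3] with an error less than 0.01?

We need (b-a)/2^n ≤ 0.01
(3 - 0)/2^n ≤ 0.01
3/2^n ≤ 0.01
2^n ≥ 300
n ≥ log₂(300) = 8.23
n ≥ 9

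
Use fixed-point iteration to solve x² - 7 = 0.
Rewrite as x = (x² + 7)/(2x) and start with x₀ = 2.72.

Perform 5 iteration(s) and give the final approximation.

Equation: x² - 7 = 0
Fixed-point form: x = (x² + 7)/(2x)
x₀ = 2.72

x_1 = g(2.720000) = 2.646765
x_2 = g(2.646765) = 2.645752
x_3 = g(2.645752) = 2.645751
x_4 = g(2.645751) = 2.645751
x_5 = g(2.645751) = 2.645751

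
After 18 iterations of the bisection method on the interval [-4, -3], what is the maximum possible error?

Bisection error bound: |error| ≤ (b-a)/2^n
|error| ≤ (-3 - (-4))/2^18 = 1/2^18
|error| ≤ 0.0000038147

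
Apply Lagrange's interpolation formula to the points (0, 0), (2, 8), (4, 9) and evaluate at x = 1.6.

Lagrange interpolation formula:
P(x) = Σ yᵢ × Lᵢ(x)
where Lᵢ(x) = Π_{j≠i} (x - xⱼ)/(xᵢ - xⱼ)

L_0(1.6) = (1.6 - 2)/(0 - 2) × (1.6 - 4)/(0 - 4) = 0.120000
L_1(1.6) = (1.6 - 0)/(2 - 0) × (1.6 - 4)/(2 - 4) = 0.960000
L_2(1.6) = (1.6 - 0)/(4 - 0) × (1.6 - 2)/(4 - 2) = -0.080000

P(1.6) = 0×L_0(1.6) + 8×L_1(1.6) + 9×L_2(1.6)
P(1.6) = 6.960000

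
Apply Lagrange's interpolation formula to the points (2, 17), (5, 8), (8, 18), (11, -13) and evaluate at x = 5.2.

Lagrange interpolation formula:
P(x) = Σ yᵢ × Lᵢ(x)
where Lᵢ(x) = Π_{j≠i} (x - xⱼ)/(xᵢ - xⱼ)

L_0(5.2) = (5.2 - 5)/(2 - 5) × (5.2 - 8)/(2 - 8) × (5.2 - 11)/(2 - 11) = -0.020049
L_1(5.2) = (5.2 - 2)/(5 - 2) × (5.2 - 8)/(5 - 8) × (5.2 - 11)/(5 - 11) = 0.962370
L_2(5.2) = (5.2 - 2)/(8 - 2) × (5.2 - 5)/(8 - 5) × (5.2 - 11)/(8 - 11) = 0.068741
L_3(5.2) = (5.2 - 2)/(11 - 2) × (5.2 - 5)/(11 - 5) × (5.2 - 8)/(11 - 8) = -0.011062

P(5.2) = 17×L_0(5.2) + 8×L_1(5.2) + 18×L_2(5.2) + (-13)×L_3(5.2)
P(5.2) = 8.739259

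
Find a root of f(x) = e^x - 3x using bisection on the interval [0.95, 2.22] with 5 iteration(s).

f(x) = e^x - 3x
Initial interval: [0.95, 2.22]

Iteration 1:
  c_1 = (0.950000 + 2.220000)/2 = 1.585000
  f(c_1) = f(1.585000) = 0.124291
  f(a) × f(c) < 0, new interval: [0.950000, 1.585000]
Iteration 2:
  c_2 = (0.950000 + 1.585000)/2 = 1.267500
  f(c_2) = f(1.267500) = -0.250538
  f(a) × f(c) ≥ 0, new interval: [1.267500, 1.585000]
Iteration 3:
  c_3 = (1.267500 + 1.585000)/2 = 1.426250
  f(c_3) = f(1.426250) = -0.115692
  f(a) × f(c) ≥ 0, new interval: [1.426250, 1.585000]
Iteration 4:
  c_4 = (1.426250 + 1.585000)/2 = 1.505625
  f(c_4) = f(1.505625) = -0.009905
  f(a) × f(c) ≥ 0, new interval: [1.505625, 1.585000]
Iteration 5:
  c_5 = (1.505625 + 1.585000)/2 = 1.545313
  f(c_5) = f(1.545313) = 0.053499
  f(a) × f(c) < 0, new interval: [1.505625, 1.545313]

After 5 iteration(s), the approximation is c_5 = 1.545313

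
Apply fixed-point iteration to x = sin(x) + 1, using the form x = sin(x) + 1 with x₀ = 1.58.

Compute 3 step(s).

Equation: x = sin(x) + 1
Fixed-point form: x = sin(x) + 1
x₀ = 1.58

x_1 = g(1.580000) = 1.999958
x_2 = g(1.999958) = 1.909315
x_3 = g(1.909315) = 1.943248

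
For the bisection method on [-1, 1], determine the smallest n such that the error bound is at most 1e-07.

We need (b-a)/2^n ≤ 1e-07
(1 - (-1))/2^n ≤ 1e-07
2/2^n ≤ 1e-07
2^n ≥ 20000000
n ≥ log₂(20000000) = 24.25
n ≥ 25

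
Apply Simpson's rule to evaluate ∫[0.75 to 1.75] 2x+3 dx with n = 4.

f(x) = 2x+3
a = 0.75, b = 1.75, n = 4
h = (b - a)/n = 0.250000

Simpson's rule: (h/3)[f(x₀) + 4f(x₁) + 2f(x₂) + ... + f(xₙ)]

x_0 = 0.7500, f(x_0) = 4.500000, coefficient = 1
x_1 = 1.0000, f(x_1) = 5.000000, coefficient = 4
x_2 = 1.2500, f(x_2) = 5.500000, coefficient = 2
x_3 = 1.5000, f(x_3) = 6.000000, coefficient = 4
x_4 = 1.7500, f(x_4) = 6.500000, coefficient = 1

I ≈ (0.250000/3) × 66.000000 = 5.500000
Exact value: 5.500000
Error: 0.000000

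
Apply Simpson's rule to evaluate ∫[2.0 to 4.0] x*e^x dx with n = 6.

f(x) = x*e^x
a = 2.0, b = 4.0, n = 6
h = (b - a)/n = 0.333333

Simpson's rule: (h/3)[f(x₀) + 4f(x₁) + 2f(x₂) + ... + f(xₙ)]

x_0 = 2.0000, f(x_0) = 14.778112, coefficient = 1
x_1 = 2.3333, f(x_1) = 24.061937, coefficient = 4
x_2 = 2.6667, f(x_2) = 38.378443, coefficient = 2
x_3 = 3.0000, f(x_3) = 60.256611, coefficient = 4
x_4 = 3.3333, f(x_4) = 93.438750, coefficient = 2
x_5 = 3.6667, f(x_5) = 143.444708, coefficient = 4
x_6 = 4.0000, f(x_6) = 218.392600, coefficient = 1

I ≈ (0.333333/3) × 1407.858119 = 156.428680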